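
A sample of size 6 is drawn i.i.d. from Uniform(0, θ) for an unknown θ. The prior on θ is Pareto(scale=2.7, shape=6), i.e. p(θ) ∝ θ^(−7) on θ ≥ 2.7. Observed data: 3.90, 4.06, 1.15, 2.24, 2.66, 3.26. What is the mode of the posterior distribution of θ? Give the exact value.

θ̂_MAP = 4.06

The Uniform(0, θ) likelihood is θ^(−n) for θ ≥ max(xᵢ), zero otherwise. Here max(xᵢ) = 4.06.
Posterior ∝ θ^(−7) · θ^(−6) = θ^(−13) on θ ≥ max(2.7, 4.06) = 4.06.
This density is strictly decreasing in θ, so the posterior mode lies at the lower boundary of the support.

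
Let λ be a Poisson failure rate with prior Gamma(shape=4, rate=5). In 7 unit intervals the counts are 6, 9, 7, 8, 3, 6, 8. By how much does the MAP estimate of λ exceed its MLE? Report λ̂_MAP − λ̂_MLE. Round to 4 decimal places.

MAP − MLE = -2.5476

Σxᵢ = 47. Posterior is Gamma(51, 12); MAP = (51−1)/12 = 50/12 ≈ 4.16667.
MLE = x̄ = 47/7 ≈ 6.71429.
Difference = 50/12 − 47/7 = -107/42 ≈ -2.5476.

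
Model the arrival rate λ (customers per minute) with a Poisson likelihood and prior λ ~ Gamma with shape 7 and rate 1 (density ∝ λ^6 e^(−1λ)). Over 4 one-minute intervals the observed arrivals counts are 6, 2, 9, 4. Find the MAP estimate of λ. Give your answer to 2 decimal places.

Σxᵢ = 6+2+9+4 = 21, with n = 4.
Posterior ∝ λ^6e^(−1λ) · λ^21e^(−4λ) = λ^27e^(−5λ), i.e. Gamma(shape=28, rate=5).
The mode of a Gamma(a, b) with a ≥ 1 (shape–rate) is (a−1)/b = 27/5 ≈ 5.40.

λ̂_MAP = 5.40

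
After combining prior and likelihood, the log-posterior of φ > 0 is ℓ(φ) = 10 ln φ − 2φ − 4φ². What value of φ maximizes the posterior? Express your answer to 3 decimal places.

ℓ'(φ) = 10/φ − 2 − 8φ. Setting this to zero and multiplying by φ: 8φ² + 2φ − 10 = 0.
φ = (−2 + √(2² + 4·8·10)) / (2·8) = (−2 + √324) / 16 = (−2 + 18)/16 = 1.
ℓ''(φ) = −10/φ² − 8 < 0, confirming a maximum.

φ̂_MAP = 1.000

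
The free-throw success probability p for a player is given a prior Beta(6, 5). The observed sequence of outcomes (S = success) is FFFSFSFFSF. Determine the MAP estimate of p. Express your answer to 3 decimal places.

p̂_MAP = 0.421

Prior: Beta(6, 5).
Data: 3 successes in 10 trials (from the sequence). The binomial likelihood contributes p^3(1−p)^7, so the posterior is Beta(6+3, 5+7) = Beta(9, 12).
For Beta(a, b) with a, b > 1 the mode is (a−1)/(a+b−2) = 8/19 ≈ 0.421.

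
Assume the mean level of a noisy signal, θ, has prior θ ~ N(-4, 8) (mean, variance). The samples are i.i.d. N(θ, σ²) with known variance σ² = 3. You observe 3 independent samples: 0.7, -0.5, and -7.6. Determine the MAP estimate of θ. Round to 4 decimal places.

n = 3; x̄ = (0.7 + (-0.5) + (-7.6))/3 = -7.4/3 = -37/15 ≈ -2.4667.
For a Normal prior and Normal likelihood with known variance, the posterior is Normal; its mode equals its mean, the precision-weighted average.
Prior precision 1/σ₀² = 1/8 = 0.125; data precision n/σ² = 3/3 = 1.
θ̂ = (0.125·(-4) + 1·(-37/15)) / (0.125 + 1) = (-89/30)/1.125 = -356/135 ≈ -2.6370.

θ̂_MAP = -2.6370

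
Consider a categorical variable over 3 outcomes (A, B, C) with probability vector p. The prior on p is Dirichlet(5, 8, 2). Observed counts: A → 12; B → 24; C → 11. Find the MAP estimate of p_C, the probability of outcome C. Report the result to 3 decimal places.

The posterior is Dirichlet(αᵢ + nᵢ) = Dirichlet(17, 32, 13).
For a Dirichlet(a₁,…,a_K) with all aᵢ > 1, the mode has j-th component (aⱼ − 1)/(Σaᵢ − K).
Here Σaᵢ = 62 and K = 3, so p_C = (13 − 1)/(62 − 3) = 12/59 ≈ 0.203.

MAP estimate of p_C = 0.203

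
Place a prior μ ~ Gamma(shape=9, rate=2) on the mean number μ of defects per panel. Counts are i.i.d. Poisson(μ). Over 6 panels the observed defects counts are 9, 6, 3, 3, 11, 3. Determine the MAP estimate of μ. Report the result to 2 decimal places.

μ̂_MAP = 5.38

Σxᵢ = 9+6+3+3+11+3 = 35, with n = 6.
Posterior ∝ μ^8e^(−2μ) · μ^35e^(−6μ) = μ^43e^(−8μ), i.e. Gamma(shape=44, rate=8).
The mode of a Gamma(a, b) with a ≥ 1 (shape–rate) is (a−1)/b = 43/8 ≈ 5.38.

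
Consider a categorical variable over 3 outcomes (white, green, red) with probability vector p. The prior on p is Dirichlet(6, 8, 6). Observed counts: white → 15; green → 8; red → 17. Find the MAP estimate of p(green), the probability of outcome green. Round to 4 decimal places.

The posterior is Dirichlet(αᵢ + nᵢ) = Dirichlet(21, 16, 23).
For a Dirichlet(a₁,…,a_K) with all aᵢ > 1, the mode has j-th component (aⱼ − 1)/(Σaᵢ − K).
Here Σaᵢ = 60 and K = 3, so p(green) = (16 − 1)/(60 − 3) = 15/57 ≈ 0.2632.

MAP estimate of p(green) = 0.2632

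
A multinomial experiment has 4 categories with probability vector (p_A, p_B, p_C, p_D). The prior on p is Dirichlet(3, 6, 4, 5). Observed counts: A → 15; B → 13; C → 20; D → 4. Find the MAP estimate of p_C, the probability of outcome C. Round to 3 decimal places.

MAP estimate of p_C = 0.348

The posterior is Dirichlet(αᵢ + nᵢ) = Dirichlet(18, 19, 24, 9).
For a Dirichlet(a₁,…,a_K) with all aᵢ > 1, the mode has j-th component (aⱼ − 1)/(Σaᵢ − K).
Here Σaᵢ = 70 and K = 4, so p_C = (24 − 1)/(70 − 4) = 23/66 ≈ 0.348.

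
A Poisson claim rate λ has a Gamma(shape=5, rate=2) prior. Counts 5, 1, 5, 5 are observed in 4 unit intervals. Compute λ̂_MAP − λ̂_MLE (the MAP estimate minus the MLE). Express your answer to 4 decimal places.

MAP − MLE = -0.6667

Σxᵢ = 16. Posterior is Gamma(21, 6); MAP = (21−1)/6 = 20/6 ≈ 3.33333.
MLE = x̄ = 16/4 ≈ 4.00000.
Difference = 20/6 − 16/4 = -2/3 ≈ -0.6667.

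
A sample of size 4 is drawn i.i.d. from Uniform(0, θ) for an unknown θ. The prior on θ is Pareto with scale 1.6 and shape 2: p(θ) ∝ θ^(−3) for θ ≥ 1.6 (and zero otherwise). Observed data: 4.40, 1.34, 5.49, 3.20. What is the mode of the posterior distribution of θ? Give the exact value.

θ̂_MAP = 5.49

The Uniform(0, θ) likelihood is θ^(−n) for θ ≥ max(xᵢ), zero otherwise. Here max(xᵢ) = 5.49.
Posterior ∝ θ^(−3) · θ^(−4) = θ^(−7) on θ ≥ max(1.6, 5.49) = 5.49.
This density is strictly decreasing in θ, so the posterior mode lies at the lower boundary of the support.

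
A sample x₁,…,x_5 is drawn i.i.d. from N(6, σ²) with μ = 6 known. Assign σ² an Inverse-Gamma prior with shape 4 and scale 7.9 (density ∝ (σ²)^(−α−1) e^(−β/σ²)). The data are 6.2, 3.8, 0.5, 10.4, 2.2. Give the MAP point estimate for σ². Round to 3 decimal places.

Sum of squared deviations about the known mean: SS = (6.2−6)² + (3.8−6)² + (0.5−6)² + (10.4−6)² + (2.2−6)² = 68.93.
The Normal likelihood contributes (σ²)^(−n/2) exp(−SS/(2σ²)), so the posterior is Inverse-Gamma(α + n/2, β + SS/2) = Inverse-Gamma(6.5, 42.365).
The mode of Inverse-Gamma(a, b) is b/(a+1) = 42.365/7.5 ≈ 5.649.

σ̂²_MAP = 5.649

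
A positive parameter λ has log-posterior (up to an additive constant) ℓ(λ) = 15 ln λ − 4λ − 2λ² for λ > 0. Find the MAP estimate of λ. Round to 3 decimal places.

ℓ'(λ) = 15/λ − 4 − 4λ. Setting this to zero and multiplying by λ: 4λ² + 4λ − 15 = 0.
λ = (−4 + √(4² + 4·4·15)) / (2·4) = (−4 + √256) / 8 = (−4 + 16)/8 = 3/2.
ℓ''(λ) = −15/λ² − 4 < 0, confirming a maximum.

λ̂_MAP = 1.500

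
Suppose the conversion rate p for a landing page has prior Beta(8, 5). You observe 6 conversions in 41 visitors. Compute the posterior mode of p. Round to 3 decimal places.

p̂_MAP = 0.250

Prior: Beta(8, 5).
Data: 6 successes in 41 trials. The binomial likelihood contributes p^6(1−p)^35, so the posterior is Beta(8+6, 5+35) = Beta(14, 40).
For Beta(a, b) with a, b > 1 the mode is (a−1)/(a+b−2) = 13/52 ≈ 0.250.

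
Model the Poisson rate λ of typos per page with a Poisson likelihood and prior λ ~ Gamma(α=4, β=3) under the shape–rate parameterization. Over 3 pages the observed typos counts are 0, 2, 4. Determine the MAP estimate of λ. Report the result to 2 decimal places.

Σxᵢ = 0+2+4 = 6, with n = 3.
Posterior ∝ λ^3e^(−3λ) · λ^6e^(−3λ) = λ^9e^(−6λ), i.e. Gamma(shape=10, rate=6).
The mode of a Gamma(a, b) with a ≥ 1 (shape–rate) is (a−1)/b = 9/6 ≈ 1.50.

λ̂_MAP = 1.50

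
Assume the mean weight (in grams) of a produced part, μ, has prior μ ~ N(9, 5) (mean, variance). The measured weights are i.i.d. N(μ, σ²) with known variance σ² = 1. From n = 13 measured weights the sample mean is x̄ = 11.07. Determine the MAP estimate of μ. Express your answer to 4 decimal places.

μ̂_MAP = 11.0386

n = 13, x̄ = 11.07.
For a Normal prior and Normal likelihood with known variance, the posterior is Normal; its mode equals its mean, the precision-weighted average.
Prior precision 1/σ₀² = 1/5 = 0.2; data precision n/σ² = 13/1 = 13.
μ̂ = (0.2·9 + 13·11.07) / (0.2 + 13) = 145.71/13.2 = 4857/440 ≈ 11.0386.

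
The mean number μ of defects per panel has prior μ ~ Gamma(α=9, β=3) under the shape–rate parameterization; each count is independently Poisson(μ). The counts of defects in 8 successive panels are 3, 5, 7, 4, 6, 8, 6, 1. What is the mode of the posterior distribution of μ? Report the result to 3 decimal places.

Σxᵢ = 3+5+7+4+6+8+6+1 = 40, with n = 8.
Posterior ∝ μ^8e^(−3μ) · μ^40e^(−8μ) = μ^48e^(−11μ), i.e. Gamma(shape=49, rate=11).
The mode of a Gamma(a, b) with a ≥ 1 (shape–rate) is (a−1)/b = 48/11 ≈ 4.364.

μ̂_MAP = 4.364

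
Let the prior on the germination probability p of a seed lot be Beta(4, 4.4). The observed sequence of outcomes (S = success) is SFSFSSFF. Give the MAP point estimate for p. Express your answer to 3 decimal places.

p̂_MAP = 0.486

Prior: Beta(4, 4.4).
Data: 4 successes in 8 trials (from the sequence). The binomial likelihood contributes p^4(1−p)^4, so the posterior is Beta(4+4, 4.4+4) = Beta(8, 8.4).
For Beta(a, b) with a, b > 1 the mode is (a−1)/(a+b−2) = 7/14.4 ≈ 0.486.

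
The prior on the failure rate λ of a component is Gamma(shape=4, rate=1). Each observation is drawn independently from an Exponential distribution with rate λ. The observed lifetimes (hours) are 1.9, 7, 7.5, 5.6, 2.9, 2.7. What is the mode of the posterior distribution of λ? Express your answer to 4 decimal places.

λ̂_MAP = 0.3147

The Exponential(rate=λ) likelihood is ∝ λ^n e^(−λΣtᵢ). Here n = 6 and Σtᵢ = 1.9 + 7 + 7.5 + 5.6 + 2.9 + 2.7 = 27.6.
Posterior ∝ λ^3e^(−1λ) · λ^6e^(−27.6λ) = λ^9e^(−28.6λ), i.e. Gamma(10, 28.6).
Mode = (a−1)/b = 9/28.6 ≈ 0.3147.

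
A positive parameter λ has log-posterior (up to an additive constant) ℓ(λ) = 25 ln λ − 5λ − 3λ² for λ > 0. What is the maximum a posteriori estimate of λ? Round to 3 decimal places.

ℓ'(λ) = 25/λ − 5 − 6λ. Setting this to zero and multiplying by λ: 6λ² + 5λ − 25 = 0.
λ = (−5 + √(5² + 4·6·25)) / (2·6) = (−5 + √625) / 12 = (−5 + 25)/12 = 5/3.
ℓ''(λ) = −25/λ² − 6 < 0, confirming a maximum.

λ̂_MAP = 1.667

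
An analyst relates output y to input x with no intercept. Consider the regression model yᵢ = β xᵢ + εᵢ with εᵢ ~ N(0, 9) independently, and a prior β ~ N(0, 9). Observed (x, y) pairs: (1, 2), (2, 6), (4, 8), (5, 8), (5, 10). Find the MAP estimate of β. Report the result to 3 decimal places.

β̂_MAP = 1.889

log p(β | y) = −Σ(yᵢ − βxᵢ)²/(2·9) − β²/(2·9) + const.
Setting the derivative to zero: Σxᵢ(yᵢ − βxᵢ)/9 − β/9 = 0, so β = Σxᵢyᵢ / (Σxᵢ² + σ²/τ²).
Σxᵢyᵢ = 1·2 + 2·6 + 4·8 + 5·8 + 5·10 = 136; Σxᵢ² = 71; σ²/τ² = 1.
β̂_MAP = 136 / (71 + 1) = 136/72 ≈ 1.889.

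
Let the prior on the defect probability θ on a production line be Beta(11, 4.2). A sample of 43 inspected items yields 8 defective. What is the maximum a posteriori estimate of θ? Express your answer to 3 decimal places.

θ̂_MAP = 0.320

Prior: Beta(11, 4.2).
Data: 8 successes in 43 trials. The binomial likelihood contributes θ^8(1−θ)^35, so the posterior is Beta(11+8, 4.2+35) = Beta(19, 39.2).
For Beta(a, b) with a, b > 1 the mode is (a−1)/(a+b−2) = 18/56.2 ≈ 0.320.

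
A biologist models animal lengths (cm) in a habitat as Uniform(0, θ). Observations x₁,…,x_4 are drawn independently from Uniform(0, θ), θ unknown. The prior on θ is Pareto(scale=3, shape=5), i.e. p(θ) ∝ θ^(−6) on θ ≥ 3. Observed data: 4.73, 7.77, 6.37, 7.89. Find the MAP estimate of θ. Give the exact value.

The Uniform(0, θ) likelihood is θ^(−n) for θ ≥ max(xᵢ), zero otherwise. Here max(xᵢ) = 7.89.
Posterior ∝ θ^(−6) · θ^(−4) = θ^(−10) on θ ≥ max(3, 7.89) = 7.89.
This density is strictly decreasing in θ, so the posterior mode lies at the lower boundary of the support.

θ̂_MAP = 7.89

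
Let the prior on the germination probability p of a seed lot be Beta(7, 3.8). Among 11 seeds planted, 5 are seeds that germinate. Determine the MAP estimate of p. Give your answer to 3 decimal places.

Prior: Beta(7, 3.8).
Data: 5 successes in 11 trials. The binomial likelihood contributes p^5(1−p)^6, so the posterior is Beta(7+5, 3.8+6) = Beta(12, 9.8).
For Beta(a, b) with a, b > 1 the mode is (a−1)/(a+b−2) = 11/19.8 ≈ 0.556.

p̂_MAP = 0.556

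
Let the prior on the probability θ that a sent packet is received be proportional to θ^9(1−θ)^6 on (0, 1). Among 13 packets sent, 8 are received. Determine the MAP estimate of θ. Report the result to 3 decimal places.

The prior density ∝ θ^9(1−θ)^6 is the kernel of Beta(10, 7).
Data: 8 successes in 13 trials. The binomial likelihood contributes θ^8(1−θ)^5, so the posterior is Beta(10+8, 7+5) = Beta(18, 12).
For Beta(a, b) with a, b > 1 the mode is (a−1)/(a+b−2) = 17/28 ≈ 0.607.

θ̂_MAP = 0.607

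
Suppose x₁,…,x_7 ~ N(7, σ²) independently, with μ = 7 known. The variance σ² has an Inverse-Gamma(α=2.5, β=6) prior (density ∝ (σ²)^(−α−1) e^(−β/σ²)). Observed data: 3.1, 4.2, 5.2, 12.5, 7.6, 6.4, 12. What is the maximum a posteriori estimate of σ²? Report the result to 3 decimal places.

σ̂²_MAP = 6.733

Sum of squared deviations about the known mean: SS = (3.1−7)² + (4.2−7)² + (5.2−7)² + (12.5−7)² + (7.6−7)² + (6.4−7)² + (12−7)² = 82.26.
The Normal likelihood contributes (σ²)^(−n/2) exp(−SS/(2σ²)), so the posterior is Inverse-Gamma(α + n/2, β + SS/2) = Inverse-Gamma(6, 47.13).
The mode of Inverse-Gamma(a, b) is b/(a+1) = 47.13/7 ≈ 6.733.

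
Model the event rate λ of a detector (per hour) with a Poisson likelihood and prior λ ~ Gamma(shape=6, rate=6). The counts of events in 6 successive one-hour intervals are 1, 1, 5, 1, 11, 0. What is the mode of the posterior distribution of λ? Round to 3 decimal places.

λ̂_MAP = 2.000

Σxᵢ = 1+1+5+1+11+0 = 19, with n = 6.
Posterior ∝ λ^5e^(−6λ) · λ^19e^(−6λ) = λ^24e^(−12λ), i.e. Gamma(shape=25, rate=12).
The mode of a Gamma(a, b) with a ≥ 1 (shape–rate) is (a−1)/b = 24/12 ≈ 2.000.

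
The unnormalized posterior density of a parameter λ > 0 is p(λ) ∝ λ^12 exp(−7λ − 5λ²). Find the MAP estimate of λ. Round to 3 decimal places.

ℓ'(λ) = 12/λ − 7 − 10λ. Setting this to zero and multiplying by λ: 10λ² + 7λ − 12 = 0.
λ = (−7 + √(7² + 4·10·12)) / (2·10) = (−7 + √529) / 20 = (−7 + 23)/20 = 4/5.
ℓ''(λ) = −12/λ² − 10 < 0, confirming a maximum.

λ̂_MAP = 0.800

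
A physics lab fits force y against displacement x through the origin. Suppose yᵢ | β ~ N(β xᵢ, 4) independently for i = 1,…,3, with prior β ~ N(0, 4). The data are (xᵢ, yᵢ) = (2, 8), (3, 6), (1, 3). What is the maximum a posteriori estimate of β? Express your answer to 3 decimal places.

log p(β | y) = −Σ(yᵢ − βxᵢ)²/(2·4) − β²/(2·4) + const.
Setting the derivative to zero: Σxᵢ(yᵢ − βxᵢ)/4 − β/4 = 0, so β = Σxᵢyᵢ / (Σxᵢ² + σ²/τ²).
Σxᵢyᵢ = 2·8 + 3·6 + 1·3 = 37; Σxᵢ² = 14; σ²/τ² = 1.
β̂_MAP = 37 / (14 + 1) = 37/15 ≈ 2.467.

β̂_MAP = 2.467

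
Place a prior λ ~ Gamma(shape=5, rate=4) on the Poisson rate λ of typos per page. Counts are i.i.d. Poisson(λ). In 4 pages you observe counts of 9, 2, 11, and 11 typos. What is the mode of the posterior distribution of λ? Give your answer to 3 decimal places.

Σxᵢ = 9+2+11+11 = 33, with n = 4.
Posterior ∝ λ^4e^(−4λ) · λ^33e^(−4λ) = λ^37e^(−8λ), i.e. Gamma(shape=38, rate=8).
The mode of a Gamma(a, b) with a ≥ 1 (shape–rate) is (a−1)/b = 37/8 ≈ 4.625.

λ̂_MAP = 4.625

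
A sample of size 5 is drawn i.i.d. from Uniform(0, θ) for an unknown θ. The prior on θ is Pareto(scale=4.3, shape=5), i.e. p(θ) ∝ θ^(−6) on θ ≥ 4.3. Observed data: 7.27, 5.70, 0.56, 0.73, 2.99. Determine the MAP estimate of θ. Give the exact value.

θ̂_MAP = 7.27

The Uniform(0, θ) likelihood is θ^(−n) for θ ≥ max(xᵢ), zero otherwise. Here max(xᵢ) = 7.27.
Posterior ∝ θ^(−6) · θ^(−5) = θ^(−11) on θ ≥ max(4.3, 7.27) = 7.27.
This density is strictly decreasing in θ, so the posterior mode lies at the lower boundary of the support.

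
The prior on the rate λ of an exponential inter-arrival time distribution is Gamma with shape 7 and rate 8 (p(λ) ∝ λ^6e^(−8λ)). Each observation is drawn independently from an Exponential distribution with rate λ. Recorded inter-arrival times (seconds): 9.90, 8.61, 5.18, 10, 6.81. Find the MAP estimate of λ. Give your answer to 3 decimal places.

λ̂_MAP = 0.227

The Exponential(rate=λ) likelihood is ∝ λ^n e^(−λΣtᵢ). Here n = 5 and Σtᵢ = 9.90 + 8.61 + 5.18 + 10 + 6.81 = 40.50.
Posterior ∝ λ^6e^(−8λ) · λ^5e^(−40.50λ) = λ^11e^(−48.50λ), i.e. Gamma(12, 48.50).
Mode = (a−1)/b = 11/48.50 ≈ 0.227.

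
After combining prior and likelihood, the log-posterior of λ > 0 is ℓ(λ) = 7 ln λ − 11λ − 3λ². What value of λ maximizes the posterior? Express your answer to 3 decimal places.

λ̂_MAP = 0.500

ℓ'(λ) = 7/λ − 11 − 6λ. Setting this to zero and multiplying by λ: 6λ² + 11λ − 7 = 0.
λ = (−11 + √(11² + 4·6·7)) / (2·6) = (−11 + √289) / 12 = (−11 + 17)/12 = 1/2.
ℓ''(λ) = −7/λ² − 6 < 0, confirming a maximum.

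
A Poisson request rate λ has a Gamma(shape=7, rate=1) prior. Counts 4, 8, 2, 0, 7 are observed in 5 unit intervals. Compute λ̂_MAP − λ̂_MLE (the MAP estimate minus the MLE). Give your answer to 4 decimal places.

MAP − MLE = 0.3000

Σxᵢ = 21. Posterior is Gamma(28, 6); MAP = (28−1)/6 = 27/6 ≈ 4.50000.
MLE = x̄ = 21/5 ≈ 4.20000.
Difference = 27/6 − 21/5 = 3/10 ≈ 0.3000.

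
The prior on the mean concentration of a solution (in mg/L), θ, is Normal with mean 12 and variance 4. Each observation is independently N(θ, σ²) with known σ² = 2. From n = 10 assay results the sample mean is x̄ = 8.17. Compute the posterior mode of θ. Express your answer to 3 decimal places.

θ̂_MAP = 8.352

n = 10, x̄ = 8.17.
For a Normal prior and Normal likelihood with known variance, the posterior is Normal; its mode equals its mean, the precision-weighted average.
Prior precision 1/σ₀² = 1/4 = 0.25; data precision n/σ² = 10/2 = 5.
θ̂ = (0.25·12 + 5·8.17) / (0.25 + 5) = 43.85/5.25 = 877/105 ≈ 8.352.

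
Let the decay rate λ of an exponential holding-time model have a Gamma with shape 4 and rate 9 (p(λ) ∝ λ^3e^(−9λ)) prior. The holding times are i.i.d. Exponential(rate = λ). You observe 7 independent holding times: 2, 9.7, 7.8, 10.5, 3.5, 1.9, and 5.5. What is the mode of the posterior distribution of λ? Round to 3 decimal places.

λ̂_MAP = 0.200

The Exponential(rate=λ) likelihood is ∝ λ^n e^(−λΣtᵢ). Here n = 7 and Σtᵢ = 2 + 9.7 + 7.8 + 10.5 + 3.5 + 1.9 + 5.5 = 40.9.
Posterior ∝ λ^3e^(−9λ) · λ^7e^(−40.9λ) = λ^10e^(−49.9λ), i.e. Gamma(11, 49.9).
Mode = (a−1)/b = 10/49.9 ≈ 0.200.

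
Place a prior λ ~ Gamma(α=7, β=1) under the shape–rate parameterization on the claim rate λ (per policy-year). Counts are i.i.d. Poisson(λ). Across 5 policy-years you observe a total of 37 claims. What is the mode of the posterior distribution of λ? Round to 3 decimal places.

Σxᵢ = 37, n = 5.
Posterior ∝ λ^6e^(−1λ) · λ^37e^(−5λ) = λ^43e^(−6λ), i.e. Gamma(shape=44, rate=6).
The mode of a Gamma(a, b) with a ≥ 1 (shape–rate) is (a−1)/b = 43/6 ≈ 7.167.

λ̂_MAP = 7.167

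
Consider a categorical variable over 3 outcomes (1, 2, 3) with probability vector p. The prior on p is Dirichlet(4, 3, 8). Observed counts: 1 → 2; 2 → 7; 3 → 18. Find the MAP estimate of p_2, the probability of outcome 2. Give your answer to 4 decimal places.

The posterior is Dirichlet(αᵢ + nᵢ) = Dirichlet(6, 10, 26).
For a Dirichlet(a₁,…,a_K) with all aᵢ > 1, the mode has j-th component (aⱼ − 1)/(Σaᵢ − K).
Here Σaᵢ = 42 and K = 3, so p_2 = (10 − 1)/(42 − 3) = 9/39 ≈ 0.2308.

MAP estimate: 0.2308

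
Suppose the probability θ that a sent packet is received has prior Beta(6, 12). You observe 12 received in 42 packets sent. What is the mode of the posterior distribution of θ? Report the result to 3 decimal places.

Prior: Beta(6, 12).
Data: 12 successes in 42 trials. The binomial likelihood contributes θ^12(1−θ)^30, so the posterior is Beta(6+12, 12+30) = Beta(18, 42).
For Beta(a, b) with a, b > 1 the mode is (a−1)/(a+b−2) = 17/58 ≈ 0.293.

θ̂_MAP = 0.293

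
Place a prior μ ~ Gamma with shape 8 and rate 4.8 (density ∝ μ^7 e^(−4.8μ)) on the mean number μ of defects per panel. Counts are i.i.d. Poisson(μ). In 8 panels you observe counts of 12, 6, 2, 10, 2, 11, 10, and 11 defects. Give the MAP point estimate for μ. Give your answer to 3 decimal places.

μ̂_MAP = 5.547

Σxᵢ = 12+6+2+10+2+11+10+11 = 64, with n = 8.
Posterior ∝ μ^7e^(−4.8μ) · μ^64e^(−8μ) = μ^71e^(−12.8μ), i.e. Gamma(shape=72, rate=12.8).
The mode of a Gamma(a, b) with a ≥ 1 (shape–rate) is (a−1)/b = 71/12.8 ≈ 5.547.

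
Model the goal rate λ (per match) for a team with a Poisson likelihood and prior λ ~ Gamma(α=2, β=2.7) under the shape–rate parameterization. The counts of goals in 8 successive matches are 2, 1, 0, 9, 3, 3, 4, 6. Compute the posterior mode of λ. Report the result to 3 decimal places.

λ̂_MAP = 2.710

Σxᵢ = 2+1+0+9+3+3+4+6 = 28, with n = 8.
Posterior ∝ λe^(−2.7λ) · λ^28e^(−8λ) = λ^29e^(−10.7λ), i.e. Gamma(shape=30, rate=10.7).
The mode of a Gamma(a, b) with a ≥ 1 (shape–rate) is (a−1)/b = 29/10.7 ≈ 2.710.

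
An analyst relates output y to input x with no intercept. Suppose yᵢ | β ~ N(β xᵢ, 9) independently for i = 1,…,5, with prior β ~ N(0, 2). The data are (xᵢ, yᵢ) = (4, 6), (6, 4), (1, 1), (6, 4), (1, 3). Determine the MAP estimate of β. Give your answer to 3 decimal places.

β̂_MAP = 0.804

log p(β | y) = −Σ(yᵢ − βxᵢ)²/(2·9) − β²/(2·2) + const.
Setting the derivative to zero: Σxᵢ(yᵢ − βxᵢ)/9 − β/2 = 0, so β = Σxᵢyᵢ / (Σxᵢ² + σ²/τ²).
Σxᵢyᵢ = 4·6 + 6·4 + 1·1 + 6·4 + 1·3 = 76; Σxᵢ² = 90; σ²/τ² = 4.5.
β̂_MAP = 76 / (90 + 4.5) = 76/94.5 ≈ 0.804.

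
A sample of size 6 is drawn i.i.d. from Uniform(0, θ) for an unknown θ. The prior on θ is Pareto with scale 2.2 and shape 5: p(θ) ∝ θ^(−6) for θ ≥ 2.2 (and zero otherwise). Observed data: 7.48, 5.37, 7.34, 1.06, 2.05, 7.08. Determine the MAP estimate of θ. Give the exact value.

The Uniform(0, θ) likelihood is θ^(−n) for θ ≥ max(xᵢ), zero otherwise. Here max(xᵢ) = 7.48.
Posterior ∝ θ^(−6) · θ^(−6) = θ^(−12) on θ ≥ max(2.2, 7.48) = 7.48.
This density is strictly decreasing in θ, so the posterior mode lies at the lower boundary of the support.

θ̂_MAP = 7.48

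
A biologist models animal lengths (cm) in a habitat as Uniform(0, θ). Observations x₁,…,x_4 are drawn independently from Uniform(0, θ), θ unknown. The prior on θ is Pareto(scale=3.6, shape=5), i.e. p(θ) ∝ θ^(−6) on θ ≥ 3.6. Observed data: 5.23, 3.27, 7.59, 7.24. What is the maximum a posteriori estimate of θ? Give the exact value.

The Uniform(0, θ) likelihood is θ^(−n) for θ ≥ max(xᵢ), zero otherwise. Here max(xᵢ) = 7.59.
Posterior ∝ θ^(−6) · θ^(−4) = θ^(−10) on θ ≥ max(3.6, 7.59) = 7.59.
This density is strictly decreasing in θ, so the posterior mode lies at the lower boundary of the support.

θ̂_MAP = 7.59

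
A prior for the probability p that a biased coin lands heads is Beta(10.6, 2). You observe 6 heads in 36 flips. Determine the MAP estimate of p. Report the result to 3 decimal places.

Prior: Beta(10.6, 2).
Data: 6 successes in 36 trials. The binomial likelihood contributes p^6(1−p)^30, so the posterior is Beta(10.6+6, 2+30) = Beta(16.6, 32).
For Beta(a, b) with a, b > 1 the mode is (a−1)/(a+b−2) = 15.6/46.6 ≈ 0.335.

p̂_MAP = 0.335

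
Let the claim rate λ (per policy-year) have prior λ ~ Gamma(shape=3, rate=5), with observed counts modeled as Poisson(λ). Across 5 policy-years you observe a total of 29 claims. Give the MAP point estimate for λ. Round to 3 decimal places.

λ̂_MAP = 3.100

Σxᵢ = 29, n = 5.
Posterior ∝ λ^2e^(−5λ) · λ^29e^(−5λ) = λ^31e^(−10λ), i.e. Gamma(shape=32, rate=10).
The mode of a Gamma(a, b) with a ≥ 1 (shape–rate) is (a−1)/b = 31/10 ≈ 3.100.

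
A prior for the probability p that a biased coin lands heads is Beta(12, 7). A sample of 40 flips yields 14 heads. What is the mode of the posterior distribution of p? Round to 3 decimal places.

Prior: Beta(12, 7).
Data: 14 successes in 40 trials. The binomial likelihood contributes p^14(1−p)^26, so the posterior is Beta(12+14, 7+26) = Beta(26, 33).
For Beta(a, b) with a, b > 1 the mode is (a−1)/(a+b−2) = 25/57 ≈ 0.439.

p̂_MAP = 0.439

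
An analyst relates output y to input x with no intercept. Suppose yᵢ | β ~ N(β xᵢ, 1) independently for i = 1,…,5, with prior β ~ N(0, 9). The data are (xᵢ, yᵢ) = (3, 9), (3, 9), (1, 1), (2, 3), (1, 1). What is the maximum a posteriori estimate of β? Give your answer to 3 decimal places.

log p(β | y) = −Σ(yᵢ − βxᵢ)²/(2·1) − β²/(2·9) + const.
Setting the derivative to zero: Σxᵢ(yᵢ − βxᵢ)/1 − β/9 = 0, so β = Σxᵢyᵢ / (Σxᵢ² + σ²/τ²).
Σxᵢyᵢ = 3·9 + 3·9 + 1·1 + 2·3 + 1·1 = 62; Σxᵢ² = 24; σ²/τ² = 1/9.
β̂_MAP = 62 / (24 + 1/9) = 62/(217/9) = 18/7 ≈ 2.571.

β̂_MAP = 2.571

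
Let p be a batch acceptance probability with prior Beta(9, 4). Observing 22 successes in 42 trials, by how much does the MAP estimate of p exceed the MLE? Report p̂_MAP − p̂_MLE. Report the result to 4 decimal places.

MAP − MLE = 0.0422

Posterior is Beta(31, 24); MAP = (31−1)/(55−2) = 30/53 ≈ 0.56604.
MLE ignores the prior: p̂_MLE = k/n = 22/42 ≈ 0.52381.
Difference = 30/53 − 22/42 = 47/1113 ≈ 0.0422.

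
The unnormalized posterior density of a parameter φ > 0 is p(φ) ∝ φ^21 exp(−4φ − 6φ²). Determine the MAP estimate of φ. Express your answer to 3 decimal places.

ℓ'(φ) = 21/φ − 4 − 12φ. Setting this to zero and multiplying by φ: 12φ² + 4φ − 21 = 0.
φ = (−4 + √(4² + 4·12·21)) / (2·12) = (−4 + √1024) / 24 = (−4 + 32)/24 = 7/6.
ℓ''(φ) = −21/φ² − 12 < 0, confirming a maximum.

φ̂_MAP = 1.167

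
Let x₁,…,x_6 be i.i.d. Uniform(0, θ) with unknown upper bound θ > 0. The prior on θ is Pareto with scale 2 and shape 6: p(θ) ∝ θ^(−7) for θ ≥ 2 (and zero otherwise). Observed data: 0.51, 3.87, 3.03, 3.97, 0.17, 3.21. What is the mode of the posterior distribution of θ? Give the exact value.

θ̂_MAP = 3.97

The Uniform(0, θ) likelihood is θ^(−n) for θ ≥ max(xᵢ), zero otherwise. Here max(xᵢ) = 3.97.
Posterior ∝ θ^(−7) · θ^(−6) = θ^(−13) on θ ≥ max(2, 3.97) = 3.97.
This density is strictly decreasing in θ, so the posterior mode lies at the lower boundary of the support.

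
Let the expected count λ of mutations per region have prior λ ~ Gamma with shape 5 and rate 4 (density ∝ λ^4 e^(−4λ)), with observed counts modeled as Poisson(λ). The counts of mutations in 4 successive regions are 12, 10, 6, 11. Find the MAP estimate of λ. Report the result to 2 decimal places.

λ̂_MAP = 5.38

Σxᵢ = 12+10+6+11 = 39, with n = 4.
Posterior ∝ λ^4e^(−4λ) · λ^39e^(−4λ) = λ^43e^(−8λ), i.e. Gamma(shape=44, rate=8).
The mode of a Gamma(a, b) with a ≥ 1 (shape–rate) is (a−1)/b = 43/8 ≈ 5.38.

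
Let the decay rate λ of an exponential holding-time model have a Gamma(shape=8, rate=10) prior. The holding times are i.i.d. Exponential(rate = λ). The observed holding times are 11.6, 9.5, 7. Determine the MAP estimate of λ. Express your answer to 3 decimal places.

The Exponential(rate=λ) likelihood is ∝ λ^n e^(−λΣtᵢ). Here n = 3 and Σtᵢ = 11.6 + 9.5 + 7 = 28.1.
Posterior ∝ λ^7e^(−10λ) · λ^3e^(−28.1λ) = λ^10e^(−38.1λ), i.e. Gamma(11, 38.1).
Mode = (a−1)/b = 10/38.1 ≈ 0.262.

λ̂_MAP = 0.262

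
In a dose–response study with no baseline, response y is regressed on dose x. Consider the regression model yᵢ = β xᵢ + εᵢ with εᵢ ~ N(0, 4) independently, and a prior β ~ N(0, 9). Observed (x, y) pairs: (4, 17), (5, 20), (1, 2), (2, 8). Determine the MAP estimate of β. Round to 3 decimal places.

log p(β | y) = −Σ(yᵢ − βxᵢ)²/(2·4) − β²/(2·9) + const.
Setting the derivative to zero: Σxᵢ(yᵢ − βxᵢ)/4 − β/9 = 0, so β = Σxᵢyᵢ / (Σxᵢ² + σ²/τ²).
Σxᵢyᵢ = 4·17 + 5·20 + 1·2 + 2·8 = 186; Σxᵢ² = 46; σ²/τ² = 4/9.
β̂_MAP = 186 / (46 + 4/9) = 186/(418/9) = 837/209 ≈ 4.005.

β̂_MAP = 4.005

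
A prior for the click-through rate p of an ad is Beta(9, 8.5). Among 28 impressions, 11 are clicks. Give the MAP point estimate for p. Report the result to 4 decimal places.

Prior: Beta(9, 8.5).
Data: 11 successes in 28 trials. The binomial likelihood contributes p^11(1−p)^17, so the posterior is Beta(9+11, 8.5+17) = Beta(20, 25.5).
For Beta(a, b) with a, b > 1 the mode is (a−1)/(a+b−2) = 19/43.5 ≈ 0.4368.

p̂_MAP = 0.4368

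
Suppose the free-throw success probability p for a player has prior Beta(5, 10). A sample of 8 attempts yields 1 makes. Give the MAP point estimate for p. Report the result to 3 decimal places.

p̂_MAP = 0.238

Prior: Beta(5, 10).
Data: 1 success in 8 trials. The binomial likelihood contributes p(1−p)^7, so the posterior is Beta(5+1, 10+7) = Beta(6, 17).
For Beta(a, b) with a, b > 1 the mode is (a−1)/(a+b−2) = 5/21 ≈ 0.238.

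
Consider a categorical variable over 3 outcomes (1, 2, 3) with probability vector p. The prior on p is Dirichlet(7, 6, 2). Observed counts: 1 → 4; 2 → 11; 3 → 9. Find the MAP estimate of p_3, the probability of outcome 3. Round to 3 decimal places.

MAP estimate: 0.278

The posterior is Dirichlet(αᵢ + nᵢ) = Dirichlet(11, 17, 11).
For a Dirichlet(a₁,…,a_K) with all aᵢ > 1, the mode has j-th component (aⱼ − 1)/(Σaᵢ − K).
Here Σaᵢ = 39 and K = 3, so p_3 = (11 − 1)/(39 − 3) = 10/36 ≈ 0.278.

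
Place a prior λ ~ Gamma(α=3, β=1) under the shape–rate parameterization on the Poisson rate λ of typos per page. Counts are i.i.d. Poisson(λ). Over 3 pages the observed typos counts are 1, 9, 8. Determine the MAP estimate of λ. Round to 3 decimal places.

λ̂_MAP = 5.000

Σxᵢ = 1+9+8 = 18, with n = 3.
Posterior ∝ λ^2e^(−1λ) · λ^18e^(−3λ) = λ^20e^(−4λ), i.e. Gamma(shape=21, rate=4).
The mode of a Gamma(a, b) with a ≥ 1 (shape–rate) is (a−1)/b = 20/4 ≈ 5.000.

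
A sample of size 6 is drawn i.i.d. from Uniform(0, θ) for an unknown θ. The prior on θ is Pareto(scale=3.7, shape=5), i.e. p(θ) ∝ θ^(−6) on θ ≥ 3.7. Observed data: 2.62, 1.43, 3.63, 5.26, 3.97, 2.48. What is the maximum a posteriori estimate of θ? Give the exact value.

The Uniform(0, θ) likelihood is θ^(−n) for θ ≥ max(xᵢ), zero otherwise. Here max(xᵢ) = 5.26.
Posterior ∝ θ^(−6) · θ^(−6) = θ^(−12) on θ ≥ max(3.7, 5.26) = 5.26.
This density is strictly decreasing in θ, so the posterior mode lies at the lower boundary of the support.

θ̂_MAP = 5.26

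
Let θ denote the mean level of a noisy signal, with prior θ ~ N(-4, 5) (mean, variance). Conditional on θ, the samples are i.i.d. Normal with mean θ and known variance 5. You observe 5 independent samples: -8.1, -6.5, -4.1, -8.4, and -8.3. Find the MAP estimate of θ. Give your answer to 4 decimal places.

n = 5; x̄ = ((-8.1) + (-6.5) + (-4.1) + (-8.4) + (-8.3))/5 = -35.4/5 = -7.08.
For a Normal prior and Normal likelihood with known variance, the posterior is Normal; its mode equals its mean, the precision-weighted average.
Prior precision 1/σ₀² = 1/5 = 0.2; data precision n/σ² = 5/5 = 1.
θ̂ = (0.2·(-4) + 1·(-7.08)) / (0.2 + 1) = (-7.88)/1.2 = -197/30 ≈ -6.5667.

θ̂_MAP = -6.5667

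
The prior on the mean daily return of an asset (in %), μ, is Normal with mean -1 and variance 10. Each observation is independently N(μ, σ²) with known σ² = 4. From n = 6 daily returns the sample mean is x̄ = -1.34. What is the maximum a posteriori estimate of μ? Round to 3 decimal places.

n = 6, x̄ = -1.34.
For a Normal prior and Normal likelihood with known variance, the posterior is Normal; its mode equals its mean, the precision-weighted average.
Prior precision 1/σ₀² = 1/10 = 0.1; data precision n/σ² = 6/4 = 1.5.
μ̂ = (0.1·(-1) + 1.5·(-1.34)) / (0.1 + 1.5) = (-2.11)/1.6 = -1.31875 ≈ -1.319.

μ̂_MAP = -1.319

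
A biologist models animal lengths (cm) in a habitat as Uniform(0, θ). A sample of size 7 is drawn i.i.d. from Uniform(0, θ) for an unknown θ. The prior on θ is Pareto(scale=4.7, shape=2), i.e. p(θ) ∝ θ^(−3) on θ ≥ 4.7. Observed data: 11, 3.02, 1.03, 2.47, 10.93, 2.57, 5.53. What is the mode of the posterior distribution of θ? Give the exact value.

θ̂_MAP = 11

The Uniform(0, θ) likelihood is θ^(−n) for θ ≥ max(xᵢ), zero otherwise. Here max(xᵢ) = 11.
Posterior ∝ θ^(−3) · θ^(−7) = θ^(−10) on θ ≥ max(4.7, 11) = 11.
This density is strictly decreasing in θ, so the posterior mode lies at the lower boundary of the support.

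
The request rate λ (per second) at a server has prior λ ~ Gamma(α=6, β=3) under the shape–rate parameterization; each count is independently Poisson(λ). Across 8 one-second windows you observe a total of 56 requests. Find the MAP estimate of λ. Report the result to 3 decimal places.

Σxᵢ = 56, n = 8.
Posterior ∝ λ^5e^(−3λ) · λ^56e^(−8λ) = λ^61e^(−11λ), i.e. Gamma(shape=62, rate=11).
The mode of a Gamma(a, b) with a ≥ 1 (shape–rate) is (a−1)/b = 61/11 ≈ 5.545.

λ̂_MAP = 5.545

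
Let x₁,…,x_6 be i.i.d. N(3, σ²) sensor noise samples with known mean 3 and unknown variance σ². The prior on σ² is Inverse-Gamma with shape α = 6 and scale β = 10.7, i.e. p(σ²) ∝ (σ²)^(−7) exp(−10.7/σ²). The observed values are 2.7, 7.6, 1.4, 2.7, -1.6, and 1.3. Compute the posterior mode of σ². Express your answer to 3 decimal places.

σ̂²_MAP = 3.468

Sum of squared deviations about the known mean: SS = (2.7−3)² + (7.6−3)² + (1.4−3)² + (2.7−3)² + (-1.6−3)² + (1.3−3)² = 47.95.
The Normal likelihood contributes (σ²)^(−n/2) exp(−SS/(2σ²)), so the posterior is Inverse-Gamma(α + n/2, β + SS/2) = Inverse-Gamma(9, 34.675).
The mode of Inverse-Gamma(a, b) is b/(a+1) = 34.675/10 ≈ 3.468.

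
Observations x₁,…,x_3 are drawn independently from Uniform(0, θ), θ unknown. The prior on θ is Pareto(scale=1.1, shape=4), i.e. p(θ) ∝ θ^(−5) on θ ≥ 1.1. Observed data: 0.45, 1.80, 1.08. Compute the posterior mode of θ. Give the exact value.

The Uniform(0, θ) likelihood is θ^(−n) for θ ≥ max(xᵢ), zero otherwise. Here max(xᵢ) = 1.80.
Posterior ∝ θ^(−5) · θ^(−3) = θ^(−8) on θ ≥ max(1.1, 1.80) = 1.80.
This density is strictly decreasing in θ, so the posterior mode lies at the lower boundary of the support.

θ̂_MAP = 1.80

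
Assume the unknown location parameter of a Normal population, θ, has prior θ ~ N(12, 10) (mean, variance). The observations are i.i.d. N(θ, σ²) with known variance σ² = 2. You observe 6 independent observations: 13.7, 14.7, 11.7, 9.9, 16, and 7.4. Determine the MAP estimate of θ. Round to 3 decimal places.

n = 6; x̄ = (13.7 + 14.7 + 11.7 + 9.9 + 16 + 7.4)/6 = 73.4/6 = 367/30 ≈ 12.2333.
For a Normal prior and Normal likelihood with known variance, the posterior is Normal; its mode equals its mean, the precision-weighted average.
Prior precision 1/σ₀² = 1/10 = 0.1; data precision n/σ² = 6/2 = 3.
θ̂ = (0.1·12 + 3·(367/30)) / (0.1 + 3) = 37.9/3.1 = 379/31 ≈ 12.226.

θ̂_MAP = 12.226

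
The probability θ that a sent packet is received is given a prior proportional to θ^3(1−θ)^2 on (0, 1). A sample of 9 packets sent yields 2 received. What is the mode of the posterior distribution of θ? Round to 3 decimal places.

The prior density ∝ θ^3(1−θ)^2 is the kernel of Beta(4, 3).
Data: 2 successes in 9 trials. The binomial likelihood contributes θ^2(1−θ)^7, so the posterior is Beta(4+2, 3+7) = Beta(6, 10).
For Beta(a, b) with a, b > 1 the mode is (a−1)/(a+b−2) = 5/14 ≈ 0.357.

θ̂_MAP = 0.357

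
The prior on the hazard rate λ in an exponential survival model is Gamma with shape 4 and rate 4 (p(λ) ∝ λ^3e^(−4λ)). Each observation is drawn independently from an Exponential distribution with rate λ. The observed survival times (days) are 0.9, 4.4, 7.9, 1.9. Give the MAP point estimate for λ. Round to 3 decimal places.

The Exponential(rate=λ) likelihood is ∝ λ^n e^(−λΣtᵢ). Here n = 4 and Σtᵢ = 0.9 + 4.4 + 7.9 + 1.9 = 15.1.
Posterior ∝ λ^3e^(−4λ) · λ^4e^(−15.1λ) = λ^7e^(−19.1λ), i.e. Gamma(8, 19.1).
Mode = (a−1)/b = 7/19.1 ≈ 0.366.

λ̂_MAP = 0.366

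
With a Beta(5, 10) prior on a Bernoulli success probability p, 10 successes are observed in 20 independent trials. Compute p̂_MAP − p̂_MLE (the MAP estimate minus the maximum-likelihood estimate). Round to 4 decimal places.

MAP − MLE = -0.0758

Posterior is Beta(15, 20); MAP = (15−1)/(35−2) = 14/33 ≈ 0.42424.
MLE ignores the prior: p̂_MLE = k/n = 10/20 ≈ 0.50000.
Difference = 14/33 − 10/20 = -5/66 ≈ -0.0758.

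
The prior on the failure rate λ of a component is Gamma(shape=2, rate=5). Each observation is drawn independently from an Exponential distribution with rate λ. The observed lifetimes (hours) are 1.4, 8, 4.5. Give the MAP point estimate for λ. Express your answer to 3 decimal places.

λ̂_MAP = 0.212

The Exponential(rate=λ) likelihood is ∝ λ^n e^(−λΣtᵢ). Here n = 3 and Σtᵢ = 1.4 + 8 + 4.5 = 13.9.
Posterior ∝ λe^(−5λ) · λ^3e^(−13.9λ) = λ^4e^(−18.9λ), i.e. Gamma(5, 18.9).
Mode = (a−1)/b = 4/18.9 ≈ 0.212.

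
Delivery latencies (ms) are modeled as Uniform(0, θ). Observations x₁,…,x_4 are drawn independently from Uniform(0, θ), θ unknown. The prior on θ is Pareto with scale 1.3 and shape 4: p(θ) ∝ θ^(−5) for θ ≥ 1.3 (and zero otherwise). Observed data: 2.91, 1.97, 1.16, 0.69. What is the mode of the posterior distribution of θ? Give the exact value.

The Uniform(0, θ) likelihood is θ^(−n) for θ ≥ max(xᵢ), zero otherwise. Here max(xᵢ) = 2.91.
Posterior ∝ θ^(−5) · θ^(−4) = θ^(−9) on θ ≥ max(1.3, 2.91) = 2.91.
This density is strictly decreasing in θ, so the posterior mode lies at the lower boundary of the support.

θ̂_MAP = 2.91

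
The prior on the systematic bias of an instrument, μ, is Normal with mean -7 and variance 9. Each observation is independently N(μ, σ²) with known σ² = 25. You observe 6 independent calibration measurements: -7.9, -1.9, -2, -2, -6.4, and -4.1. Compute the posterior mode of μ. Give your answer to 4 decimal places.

n = 6; x̄ = ((-7.9) + (-1.9) + (-2) + (-2) + (-6.4) + (-4.1))/6 = -24.3/6 = -4.05.
For a Normal prior and Normal likelihood with known variance, the posterior is Normal; its mode equals its mean, the precision-weighted average.
Prior precision 1/σ₀² = 1/9; data precision n/σ² = 6/25 = 0.24.
μ̂ = ((1/9)·(-7) + 0.24·(-4.05)) / (1/9 + 0.24) = (-3937/2250)/(79/225) = -3937/790 ≈ -4.9835.

μ̂_MAP = -4.9835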